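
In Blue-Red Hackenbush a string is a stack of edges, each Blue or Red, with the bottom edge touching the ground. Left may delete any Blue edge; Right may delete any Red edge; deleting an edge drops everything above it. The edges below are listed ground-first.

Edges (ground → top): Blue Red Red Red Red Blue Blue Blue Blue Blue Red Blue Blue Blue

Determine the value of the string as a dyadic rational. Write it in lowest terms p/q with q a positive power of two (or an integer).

1007/8192

step 1: add Blue to get B; options L={ 0 } R={ ∅ } => 1
step 2: add Red to get BR; options L={ 0 } R={ 1 } => 1/2
step 3: add Red to get BRR; options L={ 0 } R={ 1/2 1 } => 1/4
step 4: add Red to get BRRR; options L={ 0 } R={ 1/4 1/2 1 } => 1/8
step 5: add Red to get BRRRR; options L={ 0 } R={ 1/8 1/4 1/2 1 } => 1/16
step 6: add Blue to get BRRRRB; options L={ 0 1/16 } R={ 1/8 1/4 1/2 1 } => 3/32
step 7: add Blue to get BRRRRBB; options L={ 0 1/16 3/32 } R={ 1/8 1/4 1/2 1 } => 7/64
step 8: add Blue to get BRRRRBBB; options L={ 0 1/16 3/32 7/64 } R={ 1/8 1/4 1/2 1 } => 15/128
step 9: add Blue to get BRRRRBBBB; options L={ 0 1/16 3/32 7/64 15/128 } R={ 1/8 1/4 1/2 1 } => 31/256
step 10: add Blue to get BRRRRBBBBB; options L={ 0 1/16 3/32 7/64 15/128 31/256 } R={ 1/8 1/4 1/2 1 } => 63/512
step 11: add Red to get BRRRRBBBBBR; options L={ 0 1/16 3/32 7/64 15/128 31/256 } R={ 63/512 1/8 1/4 1/2 1 } => 125/1024
step 12: add Blue to get BRRRRBBBBBRB; options L={ 0 1/16 3/32 7/64 15/128 31/256 125/1024 } R={ 63/512 1/8 1/4 1/2 1 } => 251/2048
step 13: add Blue to get BRRRRBBBBBRBB; options L={ 0 1/16 3/32 7/64 15/128 31/256 125/1024 251/2048 } R={ 63/512 1/8 1/4 1/2 1 } => 503/4096
step 14: add Blue to get BRRRRBBBBBRBBB; options L={ 0 1/16 3/32 7/64 15/128 31/256 125/1024 251/2048 503/4096 } R={ 63/512 1/8 1/4 1/2 1 } => 1007/8192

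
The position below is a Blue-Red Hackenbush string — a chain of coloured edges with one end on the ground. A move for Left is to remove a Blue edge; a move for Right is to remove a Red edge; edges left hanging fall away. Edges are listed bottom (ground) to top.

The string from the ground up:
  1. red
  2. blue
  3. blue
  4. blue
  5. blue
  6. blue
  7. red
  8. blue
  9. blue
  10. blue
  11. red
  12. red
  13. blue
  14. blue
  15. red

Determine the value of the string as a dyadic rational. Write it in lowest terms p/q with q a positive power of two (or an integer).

-563/16384

Recurse on prefixes of the 15-edge string red blue blue blue blue blue red blue blue blue red red blue blue red:
value(r) = {  | 0 } -> -1
value(rb) = { -1 | 0 } -> -1/2
value(rbb) = { -1, -1/2 | 0 } -> -1/4
value(rbbb) = { -1, -1/2, -1/4 | 0 } -> -1/8
value(rbbbb) = { -1, -1/2, -1/4, -1/8 | 0 } -> -1/16
value(rbbbbb) = { -1, -1/2, -1/4, -1/8, -1/16 | 0 } -> -1/32
value(rbbbbbr) = { -1, -1/2, -1/4, -1/8, -1/16 | -1/32, 0 } -> -3/64
value(rbbbbbrb) = { -1, -1/2, -1/4, -1/8, -1/16, -3/64 | -1/32, 0 } -> -5/128
value(rbbbbbrbb) = { -1, -1/2, -1/4, -1/8, -1/16, -3/64, -5/128 | -1/32, 0 } -> -9/256
value(rbbbbbrbbb) = { -1, -1/2, -1/4, -1/8, -1/16, -3/64, -5/128, -9/256 | -1/32, 0 } -> -17/512
value(rbbbbbrbbbr) = { -1, -1/2, -1/4, -1/8, -1/16, -3/64, -5/128, -9/256 | -17/512, -1/32, 0 } -> -35/1024
value(rbbbbbrbbbrr) = { -1, -1/2, -1/4, -1/8, -1/16, -3/64, -5/128, -9/256 | -35/1024, -17/512, -1/32, 0 } -> -71/2048
value(rbbbbbrbbbrrb) = { -1, -1/2, -1/4, -1/8, -1/16, -3/64, -5/128, -9/256, -71/2048 | -35/1024, -17/512, -1/32, 0 } -> -141/4096
value(rbbbbbrbbbrrbb) = { -1, -1/2, -1/4, -1/8, -1/16, -3/64, -5/128, -9/256, -71/2048, -141/4096 | -35/1024, -17/512, -1/32, 0 } -> -281/8192
value(rbbbbbrbbbrrbbr) = { -1, -1/2, -1/4, -1/8, -1/16, -3/64, -5/128, -9/256, -71/2048, -141/4096 | -281/8192, -35/1024, -17/512, -1/32, 0 } -> -563/16384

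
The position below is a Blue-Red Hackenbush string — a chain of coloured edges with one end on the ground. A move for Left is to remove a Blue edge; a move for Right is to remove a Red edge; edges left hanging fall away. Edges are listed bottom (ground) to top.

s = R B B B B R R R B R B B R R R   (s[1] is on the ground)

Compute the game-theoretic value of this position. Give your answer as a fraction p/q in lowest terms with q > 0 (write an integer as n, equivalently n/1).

Build value(s[:k]) for k = 1..15, string s = R B B B B R R R B R B B R R R.
value(R) = { — | 0 } → -1
value(RB) = { -1 | 0 } → -1/2
value(RBB) = { -1, -1/2 | 0 } → -1/4
value(RBBB) = { -1, -1/2, -1/4 | 0 } → -1/8
value(RBBBB) = { -1, -1/2, -1/4, -1/8 | 0 } → -1/16
value(RBBBBR) = { -1, -1/2, -1/4, -1/8 | -1/16, 0 } → -3/32
value(RBBBBRR) = { -1, -1/2, -1/4, -1/8 | -3/32, -1/16, 0 } → -7/64
value(RBBBBRRR) = { -1, -1/2, -1/4, -1/8 | -7/64, -3/32, -1/16, 0 } → -15/128
value(RBBBBRRRB) = { -1, -1/2, -1/4, -1/8, -15/128 | -7/64, -3/32, -1/16, 0 } → -29/256
value(RBBBBRRRBR) = { -1, -1/2, -1/4, -1/8, -15/128 | -29/256, -7/64, -3/32, -1/16, 0 } → -59/512
value(RBBBBRRRBRB) = { -1, -1/2, -1/4, -1/8, -15/128, -59/512 | -29/256, -7/64, -3/32, -1/16, 0 } → -117/1024
value(RBBBBRRRBRBB) = { -1, -1/2, -1/4, -1/8, -15/128, -59/512, -117/1024 | -29/256, -7/64, -3/32, -1/16, 0 } → -233/2048
value(RBBBBRRRBRBBR) = { -1, -1/2, -1/4, -1/8, -15/128, -59/512, -117/1024 | -233/2048, -29/256, -7/64, -3/32, -1/16, 0 } → -467/4096
value(RBBBBRRRBRBBRR) = { -1, -1/2, -1/4, -1/8, -15/128, -59/512, -117/1024 | -467/4096, -233/2048, -29/256, -7/64, -3/32, -1/16, 0 } → -935/8192
value(RBBBBRRRBRBBRRR) = { -1, -1/2, -1/4, -1/8, -15/128, -59/512, -117/1024 | -935/8192, -467/4096, -233/2048, -29/256, -7/64, -3/32, -1/16, 0 } → -1871/16384

-1871/16384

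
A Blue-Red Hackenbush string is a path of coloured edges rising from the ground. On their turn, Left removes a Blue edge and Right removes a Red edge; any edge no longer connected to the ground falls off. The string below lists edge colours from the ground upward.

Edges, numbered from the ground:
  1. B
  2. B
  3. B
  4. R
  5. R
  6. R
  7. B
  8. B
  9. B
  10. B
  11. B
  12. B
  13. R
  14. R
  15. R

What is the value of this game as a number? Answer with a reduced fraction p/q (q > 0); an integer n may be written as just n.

v(B) = { 0 |  } — 1
v(BB) = { 0,1 |  } — 2
v(BBB) = { 0,1,2 |  } — 3
v(BBBR) = { 0,1,2 | 3 } — 5/2
v(BBBRR) = { 0,1,2 | 5/2,3 } — 9/4
v(BBBRRR) = { 0,1,2 | 9/4,5/2,3 } — 17/8
v(BBBRRRB) = { 0,1,2,17/8 | 9/4,5/2,3 } — 35/16
v(BBBRRRBB) = { 0,1,2,17/8,35/16 | 9/4,5/2,3 } — 71/32
v(BBBRRRBBB) = { 0,1,2,17/8,35/16,71/32 | 9/4,5/2,3 } — 143/64
v(BBBRRRBBBB) = { 0,1,2,17/8,35/16,71/32,143/64 | 9/4,5/2,3 } — 287/128
v(BBBRRRBBBBB) = { 0,1,2,17/8,35/16,71/32,143/64,287/128 | 9/4,5/2,3 } — 575/256
v(BBBRRRBBBBBB) = { 0,1,2,17/8,35/16,71/32,143/64,287/128,575/256 | 9/4,5/2,3 } — 1151/512
v(BBBRRRBBBBBBR) = { 0,1,2,17/8,35/16,71/32,143/64,287/128,575/256 | 1151/512,9/4,5/2,3 } — 2301/1024
v(BBBRRRBBBBBBRR) = { 0,1,2,17/8,35/16,71/32,143/64,287/128,575/256 | 2301/1024,1151/512,9/4,5/2,3 } — 4601/2048
v(BBBRRRBBBBBBRRR) = { 0,1,2,17/8,35/16,71/32,143/64,287/128,575/256 | 4601/2048,2301/1024,1151/512,9/4,5/2,3 } — 9201/4096

9201/4096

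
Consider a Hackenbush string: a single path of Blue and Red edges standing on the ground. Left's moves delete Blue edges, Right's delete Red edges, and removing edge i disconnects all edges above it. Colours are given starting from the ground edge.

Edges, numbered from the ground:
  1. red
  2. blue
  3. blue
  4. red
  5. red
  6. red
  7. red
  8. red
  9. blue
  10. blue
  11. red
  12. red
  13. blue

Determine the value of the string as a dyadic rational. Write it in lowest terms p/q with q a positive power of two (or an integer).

Recurse on prefixes of the 13-edge string red blue blue red red red red red blue blue red red blue:
edge 1 of 13 (red): {  | 0 } → -1
edge 2 of 13 (blue): { -1 | 0 } → -1/2
edge 3 of 13 (blue): { -1 -1/2 | 0 } → -1/4
edge 4 of 13 (red): { -1 -1/2 | -1/4 0 } → -3/8
edge 5 of 13 (red): { -1 -1/2 | -3/8 -1/4 0 } → -7/16
edge 6 of 13 (red): { -1 -1/2 | -7/16 -3/8 -1/4 0 } → -15/32
edge 7 of 13 (red): { -1 -1/2 | -15/32 -7/16 -3/8 -1/4 0 } → -31/64
edge 8 of 13 (red): { -1 -1/2 | -31/64 -15/32 -7/16 -3/8 -1/4 0 } → -63/128
edge 9 of 13 (blue): { -1 -1/2 -63/128 | -31/64 -15/32 -7/16 -3/8 -1/4 0 } → -125/256
edge 10 of 13 (blue): { -1 -1/2 -63/128 -125/256 | -31/64 -15/32 -7/16 -3/8 -1/4 0 } → -249/512
edge 11 of 13 (red): { -1 -1/2 -63/128 -125/256 | -249/512 -31/64 -15/32 -7/16 -3/8 -1/4 0 } → -499/1024
edge 12 of 13 (red): { -1 -1/2 -63/128 -125/256 | -499/1024 -249/512 -31/64 -15/32 -7/16 -3/8 -1/4 0 } → -999/2048
edge 13 of 13 (blue): { -1 -1/2 -63/128 -125/256 -999/2048 | -499/1024 -249/512 -31/64 -15/32 -7/16 -3/8 -1/4 0 } → -1997/4096

-1997/4096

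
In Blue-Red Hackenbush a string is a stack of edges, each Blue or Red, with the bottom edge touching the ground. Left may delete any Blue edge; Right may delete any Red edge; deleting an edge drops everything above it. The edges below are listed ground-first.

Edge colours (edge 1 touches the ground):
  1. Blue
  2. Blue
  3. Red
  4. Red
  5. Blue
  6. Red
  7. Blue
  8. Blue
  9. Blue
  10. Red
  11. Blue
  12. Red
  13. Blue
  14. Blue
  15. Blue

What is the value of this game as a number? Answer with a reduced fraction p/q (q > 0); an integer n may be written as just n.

11183/8192

step 1: add Blue to get B; options L={ 0 } R={ ∅ } → 1
step 2: add Blue to get BB; options L={ 0, 1 } R={ ∅ } → 2
step 3: add Red to get BBR; options L={ 0, 1 } R={ 2 } → 3/2
step 4: add Red to get BBRR; options L={ 0, 1 } R={ 3/2, 2 } → 5/4
step 5: add Blue to get BBRRB; options L={ 0, 1, 5/4 } R={ 3/2, 2 } → 11/8
step 6: add Red to get BBRRBR; options L={ 0, 1, 5/4 } R={ 11/8, 3/2, 2 } → 21/16
step 7: add Blue to get BBRRBRB; options L={ 0, 1, 5/4, 21/16 } R={ 11/8, 3/2, 2 } → 43/32
step 8: add Blue to get BBRRBRBB; options L={ 0, 1, 5/4, 21/16, 43/32 } R={ 11/8, 3/2, 2 } → 87/64
step 9: add Blue to get BBRRBRBBB; options L={ 0, 1, 5/4, 21/16, 43/32, 87/64 } R={ 11/8, 3/2, 2 } → 175/128
step 10: add Red to get BBRRBRBBBR; options L={ 0, 1, 5/4, 21/16, 43/32, 87/64 } R={ 175/128, 11/8, 3/2, 2 } → 349/256
step 11: add Blue to get BBRRBRBBBRB; options L={ 0, 1, 5/4, 21/16, 43/32, 87/64, 349/256 } R={ 175/128, 11/8, 3/2, 2 } → 699/512
step 12: add Red to get BBRRBRBBBRBR; options L={ 0, 1, 5/4, 21/16, 43/32, 87/64, 349/256 } R={ 699/512, 175/128, 11/8, 3/2, 2 } → 1397/1024
step 13: add Blue to get BBRRBRBBBRBRB; options L={ 0, 1, 5/4, 21/16, 43/32, 87/64, 349/256, 1397/1024 } R={ 699/512, 175/128, 11/8, 3/2, 2 } → 2795/2048
step 14: add Blue to get BBRRBRBBBRBRBB; options L={ 0, 1, 5/4, 21/16, 43/32, 87/64, 349/256, 1397/1024, 2795/2048 } R={ 699/512, 175/128, 11/8, 3/2, 2 } → 5591/4096
step 15: add Blue to get BBRRBRBBBRBRBBB; options L={ 0, 1, 5/4, 21/16, 43/32, 87/64, 349/256, 1397/1024, 2795/2048, 5591/4096 } R={ 699/512, 175/128, 11/8, 3/2, 2 } → 11183/8192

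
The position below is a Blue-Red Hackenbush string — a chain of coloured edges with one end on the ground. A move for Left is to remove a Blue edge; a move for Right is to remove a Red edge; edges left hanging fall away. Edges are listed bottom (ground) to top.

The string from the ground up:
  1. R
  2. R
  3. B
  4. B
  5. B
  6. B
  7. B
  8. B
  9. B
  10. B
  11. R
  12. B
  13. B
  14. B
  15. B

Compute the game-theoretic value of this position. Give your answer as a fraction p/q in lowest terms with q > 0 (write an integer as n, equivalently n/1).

-8225/8192

val_1 [R]  L=[·]  R=[0]  — -1
val_2 [RR]  L=[·]  R=[-1,0]  — -2
val_3 [RRB]  L=[-2]  R=[-1,0]  — -3/2
val_4 [RRBB]  L=[-2,-3/2]  R=[-1,0]  — -5/4
val_5 [RRBBB]  L=[-2,-3/2,-5/4]  R=[-1,0]  — -9/8
val_6 [RRBBBB]  L=[-2,-3/2,-5/4,-9/8]  R=[-1,0]  — -17/16
val_7 [RRBBBBB]  L=[-2,-3/2,-5/4,-9/8,-17/16]  R=[-1,0]  — -33/32
val_8 [RRBBBBBB]  L=[-2,-3/2,-5/4,-9/8,-17/16,-33/32]  R=[-1,0]  — -65/64
val_9 [RRBBBBBBB]  L=[-2,-3/2,-5/4,-9/8,-17/16,-33/32,-65/64]  R=[-1,0]  — -129/128
val_10 [RRBBBBBBBB]  L=[-2,-3/2,-5/4,-9/8,-17/16,-33/32,-65/64,-129/128]  R=[-1,0]  — -257/256
val_11 [RRBBBBBBBBR]  L=[-2,-3/2,-5/4,-9/8,-17/16,-33/32,-65/64,-129/128]  R=[-257/256,-1,0]  — -515/512
val_12 [RRBBBBBBBBRB]  L=[-2,-3/2,-5/4,-9/8,-17/16,-33/32,-65/64,-129/128,-515/512]  R=[-257/256,-1,0]  — -1029/1024
val_13 [RRBBBBBBBBRBB]  L=[-2,-3/2,-5/4,-9/8,-17/16,-33/32,-65/64,-129/128,-515/512,-1029/1024]  R=[-257/256,-1,0]  — -2057/2048
val_14 [RRBBBBBBBBRBBB]  L=[-2,-3/2,-5/4,-9/8,-17/16,-33/32,-65/64,-129/128,-515/512,-1029/1024,-2057/2048]  R=[-257/256,-1,0]  — -4113/4096
val_15 [RRBBBBBBBBRBBBB]  L=[-2,-3/2,-5/4,-9/8,-17/16,-33/32,-65/64,-129/128,-515/512,-1029/1024,-2057/2048,-4113/4096]  R=[-257/256,-1,0]  — -8225/8192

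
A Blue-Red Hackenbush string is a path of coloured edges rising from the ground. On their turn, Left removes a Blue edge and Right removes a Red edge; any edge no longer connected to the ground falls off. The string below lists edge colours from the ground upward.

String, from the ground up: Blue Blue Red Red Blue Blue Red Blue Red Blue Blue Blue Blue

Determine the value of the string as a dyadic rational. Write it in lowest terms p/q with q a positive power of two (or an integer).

Prefix values for Blue Blue Red Red Blue Blue Red Blue Red Blue Blue Blue Blue via {L|R} + simplicity:
value_1 [B]  L=[0]  R=[none]  ⇒ 1
value_2 [BB]  L=[0; 1]  R=[none]  ⇒ 2
value_3 [BBR]  L=[0; 1]  R=[2]  ⇒ 3/2
value_4 [BBRR]  L=[0; 1]  R=[3/2; 2]  ⇒ 5/4
value_5 [BBRRB]  L=[0; 1; 5/4]  R=[3/2; 2]  ⇒ 11/8
value_6 [BBRRBB]  L=[0; 1; 5/4; 11/8]  R=[3/2; 2]  ⇒ 23/16
value_7 [BBRRBBR]  L=[0; 1; 5/4; 11/8]  R=[23/16; 3/2; 2]  ⇒ 45/32
value_8 [BBRRBBRB]  L=[0; 1; 5/4; 11/8; 45/32]  R=[23/16; 3/2; 2]  ⇒ 91/64
value_9 [BBRRBBRBR]  L=[0; 1; 5/4; 11/8; 45/32]  R=[91/64; 23/16; 3/2; 2]  ⇒ 181/128
value_10 [BBRRBBRBRB]  L=[0; 1; 5/4; 11/8; 45/32; 181/128]  R=[91/64; 23/16; 3/2; 2]  ⇒ 363/256
value_11 [BBRRBBRBRBB]  L=[0; 1; 5/4; 11/8; 45/32; 181/128; 363/256]  R=[91/64; 23/16; 3/2; 2]  ⇒ 727/512
value_12 [BBRRBBRBRBBB]  L=[0; 1; 5/4; 11/8; 45/32; 181/128; 363/256; 727/512]  R=[91/64; 23/16; 3/2; 2]  ⇒ 1455/1024
value_13 [BBRRBBRBRBBBB]  L=[0; 1; 5/4; 11/8; 45/32; 181/128; 363/256; 727/512; 1455/1024]  R=[91/64; 23/16; 3/2; 2]  ⇒ 2911/2048

2911/2048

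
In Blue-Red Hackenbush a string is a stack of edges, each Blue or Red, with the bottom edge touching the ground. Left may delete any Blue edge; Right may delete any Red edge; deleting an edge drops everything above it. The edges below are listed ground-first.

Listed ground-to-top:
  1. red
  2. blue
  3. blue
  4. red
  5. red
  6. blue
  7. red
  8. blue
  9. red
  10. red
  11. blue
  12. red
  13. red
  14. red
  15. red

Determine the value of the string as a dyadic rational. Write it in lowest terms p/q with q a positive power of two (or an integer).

-6879/16384

Build g(s[:k]) for k = 1..15, string s = red blue blue red red blue red blue red red blue red red red red.
g(r) = { · | 0 } → -1
g(rb) = { -1 | 0 } → -1/2
g(rbb) = { -1,-1/2 | 0 } → -1/4
g(rbbr) = { -1,-1/2 | -1/4,0 } → -3/8
g(rbbrr) = { -1,-1/2 | -3/8,-1/4,0 } → -7/16
g(rbbrrb) = { -1,-1/2,-7/16 | -3/8,-1/4,0 } → -13/32
g(rbbrrbr) = { -1,-1/2,-7/16 | -13/32,-3/8,-1/4,0 } → -27/64
g(rbbrrbrb) = { -1,-1/2,-7/16,-27/64 | -13/32,-3/8,-1/4,0 } → -53/128
g(rbbrrbrbr) = { -1,-1/2,-7/16,-27/64 | -53/128,-13/32,-3/8,-1/4,0 } → -107/256
g(rbbrrbrbrr) = { -1,-1/2,-7/16,-27/64 | -107/256,-53/128,-13/32,-3/8,-1/4,0 } → -215/512
g(rbbrrbrbrrb) = { -1,-1/2,-7/16,-27/64,-215/512 | -107/256,-53/128,-13/32,-3/8,-1/4,0 } → -429/1024
g(rbbrrbrbrrbr) = { -1,-1/2,-7/16,-27/64,-215/512 | -429/1024,-107/256,-53/128,-13/32,-3/8,-1/4,0 } → -859/2048
g(rbbrrbrbrrbrr) = { -1,-1/2,-7/16,-27/64,-215/512 | -859/2048,-429/1024,-107/256,-53/128,-13/32,-3/8,-1/4,0 } → -1719/4096
g(rbbrrbrbrrbrrr) = { -1,-1/2,-7/16,-27/64,-215/512 | -1719/4096,-859/2048,-429/1024,-107/256,-53/128,-13/32,-3/8,-1/4,0 } → -3439/8192
g(rbbrrbrbrrbrrrr) = { -1,-1/2,-7/16,-27/64,-215/512 | -3439/8192,-1719/4096,-859/2048,-429/1024,-107/256,-53/128,-13/32,-3/8,-1/4,0 } → -6879/16384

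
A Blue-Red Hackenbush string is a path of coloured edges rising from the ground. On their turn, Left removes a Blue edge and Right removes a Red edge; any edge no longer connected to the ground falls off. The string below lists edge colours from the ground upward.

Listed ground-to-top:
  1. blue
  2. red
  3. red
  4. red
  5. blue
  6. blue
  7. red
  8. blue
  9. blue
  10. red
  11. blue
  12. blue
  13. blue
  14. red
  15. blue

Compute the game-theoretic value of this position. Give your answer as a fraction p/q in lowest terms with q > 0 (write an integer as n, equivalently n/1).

edge 1 of 15 (blue): { 0 | (no moves) } => 1
edge 2 of 15 (red): { 0 | 1 } => 1/2
edge 3 of 15 (red): { 0 | 1/2,1 } => 1/4
edge 4 of 15 (red): { 0 | 1/4,1/2,1 } => 1/8
edge 5 of 15 (blue): { 0,1/8 | 1/4,1/2,1 } => 3/16
edge 6 of 15 (blue): { 0,1/8,3/16 | 1/4,1/2,1 } => 7/32
edge 7 of 15 (red): { 0,1/8,3/16 | 7/32,1/4,1/2,1 } => 13/64
edge 8 of 15 (blue): { 0,1/8,3/16,13/64 | 7/32,1/4,1/2,1 } => 27/128
edge 9 of 15 (blue): { 0,1/8,3/16,13/64,27/128 | 7/32,1/4,1/2,1 } => 55/256
edge 10 of 15 (red): { 0,1/8,3/16,13/64,27/128 | 55/256,7/32,1/4,1/2,1 } => 109/512
edge 11 of 15 (blue): { 0,1/8,3/16,13/64,27/128,109/512 | 55/256,7/32,1/4,1/2,1 } => 219/1024
edge 12 of 15 (blue): { 0,1/8,3/16,13/64,27/128,109/512,219/1024 | 55/256,7/32,1/4,1/2,1 } => 439/2048
edge 13 of 15 (blue): { 0,1/8,3/16,13/64,27/128,109/512,219/1024,439/2048 | 55/256,7/32,1/4,1/2,1 } => 879/4096
edge 14 of 15 (red): { 0,1/8,3/16,13/64,27/128,109/512,219/1024,439/2048 | 879/4096,55/256,7/32,1/4,1/2,1 } => 1757/8192
edge 15 of 15 (blue): { 0,1/8,3/16,13/64,27/128,109/512,219/1024,439/2048,1757/8192 | 879/4096,55/256,7/32,1/4,1/2,1 } => 3515/16384

3515/16384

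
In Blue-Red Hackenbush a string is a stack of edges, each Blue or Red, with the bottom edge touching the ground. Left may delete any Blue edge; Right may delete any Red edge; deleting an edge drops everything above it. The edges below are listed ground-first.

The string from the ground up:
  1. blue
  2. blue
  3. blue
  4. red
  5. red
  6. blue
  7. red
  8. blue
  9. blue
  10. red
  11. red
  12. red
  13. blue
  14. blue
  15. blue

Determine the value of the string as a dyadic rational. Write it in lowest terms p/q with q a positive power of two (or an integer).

9615/4096

1 of 15 · b · max L 0 · min R +∞ = 1
2 of 15 · bb · max L 1 · min R +∞ = 2
3 of 15 · bbb · max L 2 · min R +∞ = 3
4 of 15 · bbbr · max L 2 · min R 3 = 5/2
5 of 15 · bbbrr · max L 2 · min R 5/2 = 9/4
6 of 15 · bbbrrb · max L 9/4 · min R 5/2 = 19/8
7 of 15 · bbbrrbr · max L 9/4 · min R 19/8 = 37/16
8 of 15 · bbbrrbrb · max L 37/16 · min R 19/8 = 75/32
9 of 15 · bbbrrbrbb · max L 75/32 · min R 19/8 = 151/64
10 of 15 · bbbrrbrbbr · max L 75/32 · min R 151/64 = 301/128
11 of 15 · bbbrrbrbbrr · max L 75/32 · min R 301/128 = 601/256
12 of 15 · bbbrrbrbbrrr · max L 75/32 · min R 601/256 = 1201/512
13 of 15 · bbbrrbrbbrrrb · max L 1201/512 · min R 601/256 = 2403/1024
14 of 15 · bbbrrbrbbrrrbb · max L 2403/1024 · min R 601/256 = 4807/2048
15 of 15 · bbbrrbrbbrrrbbb · max L 4807/2048 · min R 601/256 = 9615/4096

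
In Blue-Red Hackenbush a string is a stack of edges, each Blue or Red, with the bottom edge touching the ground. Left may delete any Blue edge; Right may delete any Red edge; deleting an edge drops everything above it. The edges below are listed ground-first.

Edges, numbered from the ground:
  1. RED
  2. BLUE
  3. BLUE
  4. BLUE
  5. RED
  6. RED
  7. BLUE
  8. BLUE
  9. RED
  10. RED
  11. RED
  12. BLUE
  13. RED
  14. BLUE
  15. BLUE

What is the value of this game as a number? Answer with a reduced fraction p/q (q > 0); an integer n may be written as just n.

-3305/16384

Build val(s[:k]) for k = 1..15, string s = RED BLUE BLUE BLUE RED RED BLUE BLUE RED RED RED BLUE RED BLUE BLUE.
val(R) = { — | 0 } => -1
val(RB) = { -1 | 0 } => -1/2
val(RBB) = { -1,-1/2 | 0 } => -1/4
val(RBBB) = { -1,-1/2,-1/4 | 0 } => -1/8
val(RBBBR) = { -1,-1/2,-1/4 | -1/8,0 } => -3/16
val(RBBBRR) = { -1,-1/2,-1/4 | -3/16,-1/8,0 } => -7/32
val(RBBBRRB) = { -1,-1/2,-1/4,-7/32 | -3/16,-1/8,0 } => -13/64
val(RBBBRRBB) = { -1,-1/2,-1/4,-7/32,-13/64 | -3/16,-1/8,0 } => -25/128
val(RBBBRRBBR) = { -1,-1/2,-1/4,-7/32,-13/64 | -25/128,-3/16,-1/8,0 } => -51/256
val(RBBBRRBBRR) = { -1,-1/2,-1/4,-7/32,-13/64 | -51/256,-25/128,-3/16,-1/8,0 } => -103/512
val(RBBBRRBBRRR) = { -1,-1/2,-1/4,-7/32,-13/64 | -103/512,-51/256,-25/128,-3/16,-1/8,0 } => -207/1024
val(RBBBRRBBRRRB) = { -1,-1/2,-1/4,-7/32,-13/64,-207/1024 | -103/512,-51/256,-25/128,-3/16,-1/8,0 } => -413/2048
val(RBBBRRBBRRRBR) = { -1,-1/2,-1/4,-7/32,-13/64,-207/1024 | -413/2048,-103/512,-51/256,-25/128,-3/16,-1/8,0 } => -827/4096
val(RBBBRRBBRRRBRB) = { -1,-1/2,-1/4,-7/32,-13/64,-207/1024,-827/4096 | -413/2048,-103/512,-51/256,-25/128,-3/16,-1/8,0 } => -1653/8192
val(RBBBRRBBRRRBRBB) = { -1,-1/2,-1/4,-7/32,-13/64,-207/1024,-827/4096,-1653/8192 | -413/2048,-103/512,-51/256,-25/128,-3/16,-1/8,0 } => -3305/16384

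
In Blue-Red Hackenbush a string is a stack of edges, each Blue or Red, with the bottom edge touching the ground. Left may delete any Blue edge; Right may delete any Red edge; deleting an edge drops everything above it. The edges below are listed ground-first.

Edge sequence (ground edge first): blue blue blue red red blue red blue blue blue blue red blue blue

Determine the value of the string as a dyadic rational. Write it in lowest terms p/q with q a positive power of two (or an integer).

v(b) = { 0 | — } so 1
v(bb) = { 0, 1 | — } so 2
v(bbb) = { 0, 1, 2 | — } so 3
v(bbbr) = { 0, 1, 2 | 3 } so 5/2
v(bbbrr) = { 0, 1, 2 | 5/2, 3 } so 9/4
v(bbbrrb) = { 0, 1, 2, 9/4 | 5/2, 3 } so 19/8
v(bbbrrbr) = { 0, 1, 2, 9/4 | 19/8, 5/2, 3 } so 37/16
v(bbbrrbrb) = { 0, 1, 2, 9/4, 37/16 | 19/8, 5/2, 3 } so 75/32
v(bbbrrbrbb) = { 0, 1, 2, 9/4, 37/16, 75/32 | 19/8, 5/2, 3 } so 151/64
v(bbbrrbrbbb) = { 0, 1, 2, 9/4, 37/16, 75/32, 151/64 | 19/8, 5/2, 3 } so 303/128
v(bbbrrbrbbbb) = { 0, 1, 2, 9/4, 37/16, 75/32, 151/64, 303/128 | 19/8, 5/2, 3 } so 607/256
v(bbbrrbrbbbbr) = { 0, 1, 2, 9/4, 37/16, 75/32, 151/64, 303/128 | 607/256, 19/8, 5/2, 3 } so 1213/512
v(bbbrrbrbbbbrb) = { 0, 1, 2, 9/4, 37/16, 75/32, 151/64, 303/128, 1213/512 | 607/256, 19/8, 5/2, 3 } so 2427/1024
v(bbbrrbrbbbbrbb) = { 0, 1, 2, 9/4, 37/16, 75/32, 151/64, 303/128, 1213/512, 2427/1024 | 607/256, 19/8, 5/2, 3 } so 4855/2048

4855/2048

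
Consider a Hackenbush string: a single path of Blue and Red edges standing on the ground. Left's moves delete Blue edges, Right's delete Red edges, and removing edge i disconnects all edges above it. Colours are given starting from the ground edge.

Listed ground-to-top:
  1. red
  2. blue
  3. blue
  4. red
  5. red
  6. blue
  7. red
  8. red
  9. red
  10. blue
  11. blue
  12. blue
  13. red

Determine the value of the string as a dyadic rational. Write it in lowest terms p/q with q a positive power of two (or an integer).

-1763/4096

Recurse on prefixes of the 13-edge string red blue blue red red blue red red red blue blue blue red:
1 of 13 · r · max L −∞ · min R 0 gives -1
2 of 13 · rb · max L -1 · min R 0 gives -1/2
3 of 13 · rbb · max L -1/2 · min R 0 gives -1/4
4 of 13 · rbbr · max L -1/2 · min R -1/4 gives -3/8
5 of 13 · rbbrr · max L -1/2 · min R -3/8 gives -7/16
6 of 13 · rbbrrb · max L -7/16 · min R -3/8 gives -13/32
7 of 13 · rbbrrbr · max L -7/16 · min R -13/32 gives -27/64
8 of 13 · rbbrrbrr · max L -7/16 · min R -27/64 gives -55/128
9 of 13 · rbbrrbrrr · max L -7/16 · min R -55/128 gives -111/256
10 of 13 · rbbrrbrrrb · max L -111/256 · min R -55/128 gives -221/512
11 of 13 · rbbrrbrrrbb · max L -221/512 · min R -55/128 gives -441/1024
12 of 13 · rbbrrbrrrbbb · max L -441/1024 · min R -55/128 gives -881/2048
13 of 13 · rbbrrbrrrbbbr · max L -441/1024 · min R -881/2048 gives -1763/4096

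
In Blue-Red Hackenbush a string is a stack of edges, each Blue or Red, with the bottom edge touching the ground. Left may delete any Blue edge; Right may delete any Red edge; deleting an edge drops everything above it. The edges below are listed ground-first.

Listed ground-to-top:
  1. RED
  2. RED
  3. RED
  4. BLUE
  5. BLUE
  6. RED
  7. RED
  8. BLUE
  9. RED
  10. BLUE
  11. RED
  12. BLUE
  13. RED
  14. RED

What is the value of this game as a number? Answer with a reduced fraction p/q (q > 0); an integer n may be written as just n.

G_1 [R]  L=[none]  R=[0]  = -1
G_2 [RR]  L=[none]  R=[-1 0]  = -2
G_3 [RRR]  L=[none]  R=[-2 -1 0]  = -3
G_4 [RRRB]  L=[-3]  R=[-2 -1 0]  = -5/2
G_5 [RRRBB]  L=[-3 -5/2]  R=[-2 -1 0]  = -9/4
G_6 [RRRBBR]  L=[-3 -5/2]  R=[-9/4 -2 -1 0]  = -19/8
G_7 [RRRBBRR]  L=[-3 -5/2]  R=[-19/8 -9/4 -2 -1 0]  = -39/16
G_8 [RRRBBRRB]  L=[-3 -5/2 -39/16]  R=[-19/8 -9/4 -2 -1 0]  = -77/32
G_9 [RRRBBRRBR]  L=[-3 -5/2 -39/16]  R=[-77/32 -19/8 -9/4 -2 -1 0]  = -155/64
G_10 [RRRBBRRBRB]  L=[-3 -5/2 -39/16 -155/64]  R=[-77/32 -19/8 -9/4 -2 -1 0]  = -309/128
G_11 [RRRBBRRBRBR]  L=[-3 -5/2 -39/16 -155/64]  R=[-309/128 -77/32 -19/8 -9/4 -2 -1 0]  = -619/256
G_12 [RRRBBRRBRBRB]  L=[-3 -5/2 -39/16 -155/64 -619/256]  R=[-309/128 -77/32 -19/8 -9/4 -2 -1 0]  = -1237/512
G_13 [RRRBBRRBRBRBR]  L=[-3 -5/2 -39/16 -155/64 -619/256]  R=[-1237/512 -309/128 -77/32 -19/8 -9/4 -2 -1 0]  = -2475/1024
G_14 [RRRBBRRBRBRBRR]  L=[-3 -5/2 -39/16 -155/64 -619/256]  R=[-2475/1024 -1237/512 -309/128 -77/32 -19/8 -9/4 -2 -1 0]  = -4951/2048

-4951/2048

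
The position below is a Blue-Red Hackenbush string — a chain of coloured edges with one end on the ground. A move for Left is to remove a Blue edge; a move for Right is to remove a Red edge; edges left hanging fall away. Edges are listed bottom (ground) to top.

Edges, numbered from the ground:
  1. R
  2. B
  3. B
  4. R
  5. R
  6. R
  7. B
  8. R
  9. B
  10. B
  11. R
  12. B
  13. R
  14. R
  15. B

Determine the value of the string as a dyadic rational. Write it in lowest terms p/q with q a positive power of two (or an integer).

edge 1 of 15 (R): { · | 0 } ⇒ -1
edge 2 of 15 (B): { -1 | 0 } ⇒ -1/2
edge 3 of 15 (B): { -1 -1/2 | 0 } ⇒ -1/4
edge 4 of 15 (R): { -1 -1/2 | -1/4 0 } ⇒ -3/8
edge 5 of 15 (R): { -1 -1/2 | -3/8 -1/4 0 } ⇒ -7/16
edge 6 of 15 (R): { -1 -1/2 | -7/16 -3/8 -1/4 0 } ⇒ -15/32
edge 7 of 15 (B): { -1 -1/2 -15/32 | -7/16 -3/8 -1/4 0 } ⇒ -29/64
edge 8 of 15 (R): { -1 -1/2 -15/32 | -29/64 -7/16 -3/8 -1/4 0 } ⇒ -59/128
edge 9 of 15 (B): { -1 -1/2 -15/32 -59/128 | -29/64 -7/16 -3/8 -1/4 0 } ⇒ -117/256
edge 10 of 15 (B): { -1 -1/2 -15/32 -59/128 -117/256 | -29/64 -7/16 -3/8 -1/4 0 } ⇒ -233/512
edge 11 of 15 (R): { -1 -1/2 -15/32 -59/128 -117/256 | -233/512 -29/64 -7/16 -3/8 -1/4 0 } ⇒ -467/1024
edge 12 of 15 (B): { -1 -1/2 -15/32 -59/128 -117/256 -467/1024 | -233/512 -29/64 -7/16 -3/8 -1/4 0 } ⇒ -933/2048
edge 13 of 15 (R): { -1 -1/2 -15/32 -59/128 -117/256 -467/1024 | -933/2048 -233/512 -29/64 -7/16 -3/8 -1/4 0 } ⇒ -1867/4096
edge 14 of 15 (R): { -1 -1/2 -15/32 -59/128 -117/256 -467/1024 | -1867/4096 -933/2048 -233/512 -29/64 -7/16 -3/8 -1/4 0 } ⇒ -3735/8192
edge 15 of 15 (B): { -1 -1/2 -15/32 -59/128 -117/256 -467/1024 -3735/8192 | -1867/4096 -933/2048 -233/512 -29/64 -7/16 -3/8 -1/4 0 } ⇒ -7469/16384

-7469/16384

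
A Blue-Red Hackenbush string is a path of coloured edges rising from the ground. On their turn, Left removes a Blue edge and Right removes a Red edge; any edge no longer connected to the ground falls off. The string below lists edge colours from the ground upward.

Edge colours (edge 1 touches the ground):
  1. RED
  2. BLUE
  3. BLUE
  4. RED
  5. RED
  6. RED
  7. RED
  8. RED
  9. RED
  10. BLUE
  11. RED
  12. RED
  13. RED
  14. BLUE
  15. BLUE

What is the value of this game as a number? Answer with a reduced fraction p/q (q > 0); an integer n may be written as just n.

Build g(s[:k]) for k = 1..15, string s = RED BLUE BLUE RED RED RED RED RED RED BLUE RED RED RED BLUE BLUE.
step 1: add RED to get R; options L={  } R={ 0 } gives -1
step 2: add BLUE to get RB; options L={ -1 } R={ 0 } gives -1/2
step 3: add BLUE to get RBB; options L={ -1,-1/2 } R={ 0 } gives -1/4
step 4: add RED to get RBBR; options L={ -1,-1/2 } R={ -1/4,0 } gives -3/8
step 5: add RED to get RBBRR; options L={ -1,-1/2 } R={ -3/8,-1/4,0 } gives -7/16
step 6: add RED to get RBBRRR; options L={ -1,-1/2 } R={ -7/16,-3/8,-1/4,0 } gives -15/32
step 7: add RED to get RBBRRRR; options L={ -1,-1/2 } R={ -15/32,-7/16,-3/8,-1/4,0 } gives -31/64
step 8: add RED to get RBBRRRRR; options L={ -1,-1/2 } R={ -31/64,-15/32,-7/16,-3/8,-1/4,0 } gives -63/128
step 9: add RED to get RBBRRRRRR; options L={ -1,-1/2 } R={ -63/128,-31/64,-15/32,-7/16,-3/8,-1/4,0 } gives -127/256
step 10: add BLUE to get RBBRRRRRRB; options L={ -1,-1/2,-127/256 } R={ -63/128,-31/64,-15/32,-7/16,-3/8,-1/4,0 } gives -253/512
step 11: add RED to get RBBRRRRRRBR; options L={ -1,-1/2,-127/256 } R={ -253/512,-63/128,-31/64,-15/32,-7/16,-3/8,-1/4,0 } gives -507/1024
step 12: add RED to get RBBRRRRRRBRR; options L={ -1,-1/2,-127/256 } R={ -507/1024,-253/512,-63/128,-31/64,-15/32,-7/16,-3/8,-1/4,0 } gives -1015/2048
step 13: add RED to get RBBRRRRRRBRRR; options L={ -1,-1/2,-127/256 } R={ -1015/2048,-507/1024,-253/512,-63/128,-31/64,-15/32,-7/16,-3/8,-1/4,0 } gives -2031/4096
step 14: add BLUE to get RBBRRRRRRBRRRB; options L={ -1,-1/2,-127/256,-2031/4096 } R={ -1015/2048,-507/1024,-253/512,-63/128,-31/64,-15/32,-7/16,-3/8,-1/4,0 } gives -4061/8192
step 15: add BLUE to get RBBRRRRRRBRRRBB; options L={ -1,-1/2,-127/256,-2031/4096,-4061/8192 } R={ -1015/2048,-507/1024,-253/512,-63/128,-31/64,-15/32,-7/16,-3/8,-1/4,0 } gives -8121/16384

-8121/16384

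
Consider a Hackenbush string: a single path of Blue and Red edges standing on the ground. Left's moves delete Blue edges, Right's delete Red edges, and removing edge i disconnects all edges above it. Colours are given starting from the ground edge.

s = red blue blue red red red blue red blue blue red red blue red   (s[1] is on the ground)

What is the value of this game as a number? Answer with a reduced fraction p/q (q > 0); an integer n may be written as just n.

Build G(s[:k]) for k = 1..14, string s = red blue blue red red red blue red blue blue red red blue red.
G_1 [r]  L=[·]  R=[0]  -> -1
G_2 [rb]  L=[-1]  R=[0]  -> -1/2
G_3 [rbb]  L=[-1 -1/2]  R=[0]  -> -1/4
G_4 [rbbr]  L=[-1 -1/2]  R=[-1/4 0]  -> -3/8
G_5 [rbbrr]  L=[-1 -1/2]  R=[-3/8 -1/4 0]  -> -7/16
G_6 [rbbrrr]  L=[-1 -1/2]  R=[-7/16 -3/8 -1/4 0]  -> -15/32
G_7 [rbbrrrb]  L=[-1 -1/2 -15/32]  R=[-7/16 -3/8 -1/4 0]  -> -29/64
G_8 [rbbrrrbr]  L=[-1 -1/2 -15/32]  R=[-29/64 -7/16 -3/8 -1/4 0]  -> -59/128
G_9 [rbbrrrbrb]  L=[-1 -1/2 -15/32 -59/128]  R=[-29/64 -7/16 -3/8 -1/4 0]  -> -117/256
G_10 [rbbrrrbrbb]  L=[-1 -1/2 -15/32 -59/128 -117/256]  R=[-29/64 -7/16 -3/8 -1/4 0]  -> -233/512
G_11 [rbbrrrbrbbr]  L=[-1 -1/2 -15/32 -59/128 -117/256]  R=[-233/512 -29/64 -7/16 -3/8 -1/4 0]  -> -467/1024
G_12 [rbbrrrbrbbrr]  L=[-1 -1/2 -15/32 -59/128 -117/256]  R=[-467/1024 -233/512 -29/64 -7/16 -3/8 -1/4 0]  -> -935/2048
G_13 [rbbrrrbrbbrrb]  L=[-1 -1/2 -15/32 -59/128 -117/256 -935/2048]  R=[-467/1024 -233/512 -29/64 -7/16 -3/8 -1/4 0]  -> -1869/4096
G_14 [rbbrrrbrbbrrbr]  L=[-1 -1/2 -15/32 -59/128 -117/256 -935/2048]  R=[-1869/4096 -467/1024 -233/512 -29/64 -7/16 -3/8 -1/4 0]  -> -3739/8192

-3739/8192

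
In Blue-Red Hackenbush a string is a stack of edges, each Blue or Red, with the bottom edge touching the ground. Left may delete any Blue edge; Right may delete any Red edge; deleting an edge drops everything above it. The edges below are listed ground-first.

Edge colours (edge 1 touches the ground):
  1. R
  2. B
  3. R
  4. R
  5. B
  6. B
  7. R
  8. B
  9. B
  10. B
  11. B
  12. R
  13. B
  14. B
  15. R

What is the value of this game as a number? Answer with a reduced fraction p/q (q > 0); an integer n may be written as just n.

Recurse on prefixes of the 15-edge string R B R R B B R B B B B R B B R:
edge 1 of 15 (R): { — | 0 } so -1
edge 2 of 15 (B): { -1 | 0 } so -1/2
edge 3 of 15 (R): { -1 | -1/2; 0 } so -3/4
edge 4 of 15 (R): { -1 | -3/4; -1/2; 0 } so -7/8
edge 5 of 15 (B): { -1; -7/8 | -3/4; -1/2; 0 } so -13/16
edge 6 of 15 (B): { -1; -7/8; -13/16 | -3/4; -1/2; 0 } so -25/32
edge 7 of 15 (R): { -1; -7/8; -13/16 | -25/32; -3/4; -1/2; 0 } so -51/64
edge 8 of 15 (B): { -1; -7/8; -13/16; -51/64 | -25/32; -3/4; -1/2; 0 } so -101/128
edge 9 of 15 (B): { -1; -7/8; -13/16; -51/64; -101/128 | -25/32; -3/4; -1/2; 0 } so -201/256
edge 10 of 15 (B): { -1; -7/8; -13/16; -51/64; -101/128; -201/256 | -25/32; -3/4; -1/2; 0 } so -401/512
edge 11 of 15 (B): { -1; -7/8; -13/16; -51/64; -101/128; -201/256; -401/512 | -25/32; -3/4; -1/2; 0 } so -801/1024
edge 12 of 15 (R): { -1; -7/8; -13/16; -51/64; -101/128; -201/256; -401/512 | -801/1024; -25/32; -3/4; -1/2; 0 } so -1603/2048
edge 13 of 15 (B): { -1; -7/8; -13/16; -51/64; -101/128; -201/256; -401/512; -1603/2048 | -801/1024; -25/32; -3/4; -1/2; 0 } so -3205/4096
edge 14 of 15 (B): { -1; -7/8; -13/16; -51/64; -101/128; -201/256; -401/512; -1603/2048; -3205/4096 | -801/1024; -25/32; -3/4; -1/2; 0 } so -6409/8192
edge 15 of 15 (R): { -1; -7/8; -13/16; -51/64; -101/128; -201/256; -401/512; -1603/2048; -3205/4096 | -6409/8192; -801/1024; -25/32; -3/4; -1/2; 0 } so -12819/16384

-12819/16384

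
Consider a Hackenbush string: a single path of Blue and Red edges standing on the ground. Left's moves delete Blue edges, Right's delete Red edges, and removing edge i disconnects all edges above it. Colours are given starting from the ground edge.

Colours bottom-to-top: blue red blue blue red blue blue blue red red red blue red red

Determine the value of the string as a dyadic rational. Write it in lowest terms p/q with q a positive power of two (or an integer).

Recurse on prefixes of the 14-edge string blue red blue blue red blue blue blue red red red blue red red:
v(b) = { 0 | none } ⇒ 1
v(br) = { 0 | 1 } ⇒ 1/2
v(brb) = { 0 1/2 | 1 } ⇒ 3/4
v(brbb) = { 0 1/2 3/4 | 1 } ⇒ 7/8
v(brbbr) = { 0 1/2 3/4 | 7/8 1 } ⇒ 13/16
v(brbbrb) = { 0 1/2 3/4 13/16 | 7/8 1 } ⇒ 27/32
v(brbbrbb) = { 0 1/2 3/4 13/16 27/32 | 7/8 1 } ⇒ 55/64
v(brbbrbbb) = { 0 1/2 3/4 13/16 27/32 55/64 | 7/8 1 } ⇒ 111/128
v(brbbrbbbr) = { 0 1/2 3/4 13/16 27/32 55/64 | 111/128 7/8 1 } ⇒ 221/256
v(brbbrbbbrr) = { 0 1/2 3/4 13/16 27/32 55/64 | 221/256 111/128 7/8 1 } ⇒ 441/512
v(brbbrbbbrrr) = { 0 1/2 3/4 13/16 27/32 55/64 | 441/512 221/256 111/128 7/8 1 } ⇒ 881/1024
v(brbbrbbbrrrb) = { 0 1/2 3/4 13/16 27/32 55/64 881/1024 | 441/512 221/256 111/128 7/8 1 } ⇒ 1763/2048
v(brbbrbbbrrrbr) = { 0 1/2 3/4 13/16 27/32 55/64 881/1024 | 1763/2048 441/512 221/256 111/128 7/8 1 } ⇒ 3525/4096
v(brbbrbbbrrrbrr) = { 0 1/2 3/4 13/16 27/32 55/64 881/1024 | 3525/4096 1763/2048 441/512 221/256 111/128 7/8 1 } ⇒ 7049/8192

7049/8192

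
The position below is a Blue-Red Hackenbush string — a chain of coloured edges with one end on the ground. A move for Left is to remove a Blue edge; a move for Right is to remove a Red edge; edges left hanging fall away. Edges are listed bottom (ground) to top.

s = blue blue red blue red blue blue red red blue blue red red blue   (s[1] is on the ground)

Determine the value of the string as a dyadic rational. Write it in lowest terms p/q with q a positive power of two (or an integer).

Build val(s[:k]) for k = 1..14, string s = blue blue red blue red blue blue red red blue blue red red blue.
edge 1 of 14 (blue): { 0 | none } = 1
edge 2 of 14 (blue): { 0, 1 | none } = 2
edge 3 of 14 (red): { 0, 1 | 2 } = 3/2
edge 4 of 14 (blue): { 0, 1, 3/2 | 2 } = 7/4
edge 5 of 14 (red): { 0, 1, 3/2 | 7/4, 2 } = 13/8
edge 6 of 14 (blue): { 0, 1, 3/2, 13/8 | 7/4, 2 } = 27/16
edge 7 of 14 (blue): { 0, 1, 3/2, 13/8, 27/16 | 7/4, 2 } = 55/32
edge 8 of 14 (red): { 0, 1, 3/2, 13/8, 27/16 | 55/32, 7/4, 2 } = 109/64
edge 9 of 14 (red): { 0, 1, 3/2, 13/8, 27/16 | 109/64, 55/32, 7/4, 2 } = 217/128
edge 10 of 14 (blue): { 0, 1, 3/2, 13/8, 27/16, 217/128 | 109/64, 55/32, 7/4, 2 } = 435/256
edge 11 of 14 (blue): { 0, 1, 3/2, 13/8, 27/16, 217/128, 435/256 | 109/64, 55/32, 7/4, 2 } = 871/512
edge 12 of 14 (red): { 0, 1, 3/2, 13/8, 27/16, 217/128, 435/256 | 871/512, 109/64, 55/32, 7/4, 2 } = 1741/1024
edge 13 of 14 (red): { 0, 1, 3/2, 13/8, 27/16, 217/128, 435/256 | 1741/1024, 871/512, 109/64, 55/32, 7/4, 2 } = 3481/2048
edge 14 of 14 (blue): { 0, 1, 3/2, 13/8, 27/16, 217/128, 435/256, 3481/2048 | 1741/1024, 871/512, 109/64, 55/32, 7/4, 2 } = 6963/4096

6963/4096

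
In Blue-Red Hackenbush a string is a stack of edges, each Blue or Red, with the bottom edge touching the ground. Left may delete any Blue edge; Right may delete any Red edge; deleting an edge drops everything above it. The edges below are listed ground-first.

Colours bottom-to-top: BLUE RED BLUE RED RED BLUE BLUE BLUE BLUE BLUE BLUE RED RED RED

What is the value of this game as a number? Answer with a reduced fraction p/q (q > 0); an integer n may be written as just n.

Recurse on prefixes of the 14-edge string BLUE RED BLUE RED RED BLUE BLUE BLUE BLUE BLUE BLUE RED RED RED:
v(B) = { 0 | — } — 1
v(BR) = { 0 | 1 } — 1/2
v(BRB) = { 0; 1/2 | 1 } — 3/4
v(BRBR) = { 0; 1/2 | 3/4; 1 } — 5/8
v(BRBRR) = { 0; 1/2 | 5/8; 3/4; 1 } — 9/16
v(BRBRRB) = { 0; 1/2; 9/16 | 5/8; 3/4; 1 } — 19/32
v(BRBRRBB) = { 0; 1/2; 9/16; 19/32 | 5/8; 3/4; 1 } — 39/64
v(BRBRRBBB) = { 0; 1/2; 9/16; 19/32; 39/64 | 5/8; 3/4; 1 } — 79/128
v(BRBRRBBBB) = { 0; 1/2; 9/16; 19/32; 39/64; 79/128 | 5/8; 3/4; 1 } — 159/256
v(BRBRRBBBBB) = { 0; 1/2; 9/16; 19/32; 39/64; 79/128; 159/256 | 5/8; 3/4; 1 } — 319/512
v(BRBRRBBBBBB) = { 0; 1/2; 9/16; 19/32; 39/64; 79/128; 159/256; 319/512 | 5/8; 3/4; 1 } — 639/1024
v(BRBRRBBBBBBR) = { 0; 1/2; 9/16; 19/32; 39/64; 79/128; 159/256; 319/512 | 639/1024; 5/8; 3/4; 1 } — 1277/2048
v(BRBRRBBBBBBRR) = { 0; 1/2; 9/16; 19/32; 39/64; 79/128; 159/256; 319/512 | 1277/2048; 639/1024; 5/8; 3/4; 1 } — 2553/4096
v(BRBRRBBBBBBRRR) = { 0; 1/2; 9/16; 19/32; 39/64; 79/128; 159/256; 319/512 | 2553/4096; 1277/2048; 639/1024; 5/8; 3/4; 1 } — 5105/8192

5105/8192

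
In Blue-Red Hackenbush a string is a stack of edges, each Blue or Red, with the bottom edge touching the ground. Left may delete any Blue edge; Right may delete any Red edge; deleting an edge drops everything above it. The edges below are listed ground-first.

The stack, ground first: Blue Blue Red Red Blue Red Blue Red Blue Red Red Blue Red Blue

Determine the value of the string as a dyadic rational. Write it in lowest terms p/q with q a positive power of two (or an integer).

5451/4096

Recurse on prefixes of the 14-edge string Blue Blue Red Red Blue Red Blue Red Blue Red Red Blue Red Blue:
step 1: add Blue to get B; options L={ 0 } R={ ∅ } gives 1
step 2: add Blue to get BB; options L={ 0; 1 } R={ ∅ } gives 2
step 3: add Red to get BBR; options L={ 0; 1 } R={ 2 } gives 3/2
step 4: add Red to get BBRR; options L={ 0; 1 } R={ 3/2; 2 } gives 5/4
step 5: add Blue to get BBRRB; options L={ 0; 1; 5/4 } R={ 3/2; 2 } gives 11/8
step 6: add Red to get BBRRBR; options L={ 0; 1; 5/4 } R={ 11/8; 3/2; 2 } gives 21/16
step 7: add Blue to get BBRRBRB; options L={ 0; 1; 5/4; 21/16 } R={ 11/8; 3/2; 2 } gives 43/32
step 8: add Red to get BBRRBRBR; options L={ 0; 1; 5/4; 21/16 } R={ 43/32; 11/8; 3/2; 2 } gives 85/64
step 9: add Blue to get BBRRBRBRB; options L={ 0; 1; 5/4; 21/16; 85/64 } R={ 43/32; 11/8; 3/2; 2 } gives 171/128
step 10: add Red to get BBRRBRBRBR; options L={ 0; 1; 5/4; 21/16; 85/64 } R={ 171/128; 43/32; 11/8; 3/2; 2 } gives 341/256
step 11: add Red to get BBRRBRBRBRR; options L={ 0; 1; 5/4; 21/16; 85/64 } R={ 341/256; 171/128; 43/32; 11/8; 3/2; 2 } gives 681/512
step 12: add Blue to get BBRRBRBRBRRB; options L={ 0; 1; 5/4; 21/16; 85/64; 681/512 } R={ 341/256; 171/128; 43/32; 11/8; 3/2; 2 } gives 1363/1024
step 13: add Red to get BBRRBRBRBRRBR; options L={ 0; 1; 5/4; 21/16; 85/64; 681/512 } R={ 1363/1024; 341/256; 171/128; 43/32; 11/8; 3/2; 2 } gives 2725/2048
step 14: add Blue to get BBRRBRBRBRRBRB; options L={ 0; 1; 5/4; 21/16; 85/64; 681/512; 2725/2048 } R={ 1363/1024; 341/256; 171/128; 43/32; 11/8; 3/2; 2 } gives 5451/4096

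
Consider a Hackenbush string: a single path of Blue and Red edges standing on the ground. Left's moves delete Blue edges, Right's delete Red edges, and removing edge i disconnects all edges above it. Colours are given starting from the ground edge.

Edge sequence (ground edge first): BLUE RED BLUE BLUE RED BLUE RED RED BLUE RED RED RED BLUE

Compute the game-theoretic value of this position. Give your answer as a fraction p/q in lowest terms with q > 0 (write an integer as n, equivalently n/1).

3363/4096

edge 1 of 13 (BLUE): { 0 |  } so 1
edge 2 of 13 (RED): { 0 | 1 } so 1/2
edge 3 of 13 (BLUE): { 0, 1/2 | 1 } so 3/4
edge 4 of 13 (BLUE): { 0, 1/2, 3/4 | 1 } so 7/8
edge 5 of 13 (RED): { 0, 1/2, 3/4 | 7/8, 1 } so 13/16
edge 6 of 13 (BLUE): { 0, 1/2, 3/4, 13/16 | 7/8, 1 } so 27/32
edge 7 of 13 (RED): { 0, 1/2, 3/4, 13/16 | 27/32, 7/8, 1 } so 53/64
edge 8 of 13 (RED): { 0, 1/2, 3/4, 13/16 | 53/64, 27/32, 7/8, 1 } so 105/128
edge 9 of 13 (BLUE): { 0, 1/2, 3/4, 13/16, 105/128 | 53/64, 27/32, 7/8, 1 } so 211/256
edge 10 of 13 (RED): { 0, 1/2, 3/4, 13/16, 105/128 | 211/256, 53/64, 27/32, 7/8, 1 } so 421/512
edge 11 of 13 (RED): { 0, 1/2, 3/4, 13/16, 105/128 | 421/512, 211/256, 53/64, 27/32, 7/8, 1 } so 841/1024
edge 12 of 13 (RED): { 0, 1/2, 3/4, 13/16, 105/128 | 841/1024, 421/512, 211/256, 53/64, 27/32, 7/8, 1 } so 1681/2048
edge 13 of 13 (BLUE): { 0, 1/2, 3/4, 13/16, 105/128, 1681/2048 | 841/1024, 421/512, 211/256, 53/64, 27/32, 7/8, 1 } so 3363/4096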